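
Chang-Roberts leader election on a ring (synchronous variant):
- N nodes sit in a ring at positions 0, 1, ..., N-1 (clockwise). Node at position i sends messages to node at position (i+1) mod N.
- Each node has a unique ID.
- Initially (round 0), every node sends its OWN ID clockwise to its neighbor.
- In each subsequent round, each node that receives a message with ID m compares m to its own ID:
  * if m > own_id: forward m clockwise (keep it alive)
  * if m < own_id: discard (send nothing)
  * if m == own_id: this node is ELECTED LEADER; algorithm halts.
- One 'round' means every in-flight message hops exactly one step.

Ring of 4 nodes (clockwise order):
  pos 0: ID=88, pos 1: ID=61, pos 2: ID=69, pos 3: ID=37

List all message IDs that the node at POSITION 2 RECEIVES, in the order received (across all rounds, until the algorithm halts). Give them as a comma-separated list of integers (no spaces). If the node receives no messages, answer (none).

Round 1: pos1(id61) recv 88: fwd; pos2(id69) recv 61: drop; pos3(id37) recv 69: fwd; pos0(id88) recv 37: drop
Round 2: pos2(id69) recv 88: fwd; pos0(id88) recv 69: drop
Round 3: pos3(id37) recv 88: fwd
Round 4: pos0(id88) recv 88: ELECTED

Answer: 61,88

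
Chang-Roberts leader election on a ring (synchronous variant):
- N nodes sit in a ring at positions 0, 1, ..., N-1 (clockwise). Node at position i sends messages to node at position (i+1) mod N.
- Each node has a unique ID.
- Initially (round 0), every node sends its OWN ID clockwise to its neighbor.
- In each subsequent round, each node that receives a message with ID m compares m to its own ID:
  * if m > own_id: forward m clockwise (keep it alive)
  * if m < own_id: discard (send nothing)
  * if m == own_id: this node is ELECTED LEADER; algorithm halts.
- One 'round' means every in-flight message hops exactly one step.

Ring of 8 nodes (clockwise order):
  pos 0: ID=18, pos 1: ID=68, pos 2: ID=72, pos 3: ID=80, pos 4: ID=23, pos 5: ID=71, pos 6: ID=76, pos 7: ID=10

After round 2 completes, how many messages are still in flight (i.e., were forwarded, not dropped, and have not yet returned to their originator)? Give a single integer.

Round 1: pos1(id68) recv 18: drop; pos2(id72) recv 68: drop; pos3(id80) recv 72: drop; pos4(id23) recv 80: fwd; pos5(id71) recv 23: drop; pos6(id76) recv 71: drop; pos7(id10) recv 76: fwd; pos0(id18) recv 10: drop
Round 2: pos5(id71) recv 80: fwd; pos0(id18) recv 76: fwd
After round 2: 2 messages still in flight

Answer: 2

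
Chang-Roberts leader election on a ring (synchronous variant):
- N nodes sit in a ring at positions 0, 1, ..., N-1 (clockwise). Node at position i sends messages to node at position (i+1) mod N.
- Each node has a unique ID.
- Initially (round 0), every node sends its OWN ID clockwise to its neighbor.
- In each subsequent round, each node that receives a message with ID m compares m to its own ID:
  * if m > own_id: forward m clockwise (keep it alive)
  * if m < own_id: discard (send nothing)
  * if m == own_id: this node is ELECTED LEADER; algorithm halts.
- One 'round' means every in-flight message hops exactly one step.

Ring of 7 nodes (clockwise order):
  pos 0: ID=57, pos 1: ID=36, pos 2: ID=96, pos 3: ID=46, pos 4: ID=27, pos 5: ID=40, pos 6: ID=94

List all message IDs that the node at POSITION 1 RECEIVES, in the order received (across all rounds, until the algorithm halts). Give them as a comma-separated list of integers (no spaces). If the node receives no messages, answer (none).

Round 1: pos1(id36) recv 57: fwd; pos2(id96) recv 36: drop; pos3(id46) recv 96: fwd; pos4(id27) recv 46: fwd; pos5(id40) recv 27: drop; pos6(id94) recv 40: drop; pos0(id57) recv 94: fwd
Round 2: pos2(id96) recv 57: drop; pos4(id27) recv 96: fwd; pos5(id40) recv 46: fwd; pos1(id36) recv 94: fwd
Round 3: pos5(id40) recv 96: fwd; pos6(id94) recv 46: drop; pos2(id96) recv 94: drop
Round 4: pos6(id94) recv 96: fwd
Round 5: pos0(id57) recv 96: fwd
Round 6: pos1(id36) recv 96: fwd
Round 7: pos2(id96) recv 96: ELECTED

Answer: 57,94,96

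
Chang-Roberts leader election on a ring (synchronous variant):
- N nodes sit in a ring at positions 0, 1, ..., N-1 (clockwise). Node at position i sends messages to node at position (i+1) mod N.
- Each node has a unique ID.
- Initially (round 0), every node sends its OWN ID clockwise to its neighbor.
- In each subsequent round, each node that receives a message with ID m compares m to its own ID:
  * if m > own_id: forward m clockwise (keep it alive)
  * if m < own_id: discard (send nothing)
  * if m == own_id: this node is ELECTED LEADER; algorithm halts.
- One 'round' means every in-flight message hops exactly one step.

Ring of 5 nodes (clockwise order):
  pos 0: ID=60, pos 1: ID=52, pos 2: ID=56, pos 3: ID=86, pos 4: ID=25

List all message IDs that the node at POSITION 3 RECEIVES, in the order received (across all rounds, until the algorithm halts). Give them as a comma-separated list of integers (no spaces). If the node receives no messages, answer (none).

Round 1: pos1(id52) recv 60: fwd; pos2(id56) recv 52: drop; pos3(id86) recv 56: drop; pos4(id25) recv 86: fwd; pos0(id60) recv 25: drop
Round 2: pos2(id56) recv 60: fwd; pos0(id60) recv 86: fwd
Round 3: pos3(id86) recv 60: drop; pos1(id52) recv 86: fwd
Round 4: pos2(id56) recv 86: fwd
Round 5: pos3(id86) recv 86: ELECTED

Answer: 56,60,86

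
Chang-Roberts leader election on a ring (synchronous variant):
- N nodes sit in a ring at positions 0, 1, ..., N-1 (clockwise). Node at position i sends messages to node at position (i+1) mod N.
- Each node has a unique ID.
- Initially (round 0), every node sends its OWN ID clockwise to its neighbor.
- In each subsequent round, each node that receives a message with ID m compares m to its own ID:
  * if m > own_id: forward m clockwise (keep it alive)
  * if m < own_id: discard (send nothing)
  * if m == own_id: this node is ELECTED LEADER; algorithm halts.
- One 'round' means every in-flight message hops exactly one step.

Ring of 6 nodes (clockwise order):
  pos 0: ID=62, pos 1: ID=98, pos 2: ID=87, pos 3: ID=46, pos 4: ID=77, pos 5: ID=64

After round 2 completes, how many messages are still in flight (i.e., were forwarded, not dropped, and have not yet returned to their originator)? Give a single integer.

Answer: 3

Derivation:
Round 1: pos1(id98) recv 62: drop; pos2(id87) recv 98: fwd; pos3(id46) recv 87: fwd; pos4(id77) recv 46: drop; pos5(id64) recv 77: fwd; pos0(id62) recv 64: fwd
Round 2: pos3(id46) recv 98: fwd; pos4(id77) recv 87: fwd; pos0(id62) recv 77: fwd; pos1(id98) recv 64: drop
After round 2: 3 messages still in flight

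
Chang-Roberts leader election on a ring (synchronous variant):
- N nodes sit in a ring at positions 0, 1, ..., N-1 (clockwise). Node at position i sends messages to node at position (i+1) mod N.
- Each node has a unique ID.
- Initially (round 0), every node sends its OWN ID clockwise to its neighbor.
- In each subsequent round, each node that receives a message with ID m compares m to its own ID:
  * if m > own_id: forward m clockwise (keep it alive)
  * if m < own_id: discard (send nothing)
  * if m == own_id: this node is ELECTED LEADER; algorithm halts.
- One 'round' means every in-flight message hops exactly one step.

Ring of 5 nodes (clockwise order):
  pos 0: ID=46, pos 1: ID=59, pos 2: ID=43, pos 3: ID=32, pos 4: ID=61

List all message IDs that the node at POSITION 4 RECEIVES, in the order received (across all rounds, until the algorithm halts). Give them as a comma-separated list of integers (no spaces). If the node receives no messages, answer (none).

Round 1: pos1(id59) recv 46: drop; pos2(id43) recv 59: fwd; pos3(id32) recv 43: fwd; pos4(id61) recv 32: drop; pos0(id46) recv 61: fwd
Round 2: pos3(id32) recv 59: fwd; pos4(id61) recv 43: drop; pos1(id59) recv 61: fwd
Round 3: pos4(id61) recv 59: drop; pos2(id43) recv 61: fwd
Round 4: pos3(id32) recv 61: fwd
Round 5: pos4(id61) recv 61: ELECTED

Answer: 32,43,59,61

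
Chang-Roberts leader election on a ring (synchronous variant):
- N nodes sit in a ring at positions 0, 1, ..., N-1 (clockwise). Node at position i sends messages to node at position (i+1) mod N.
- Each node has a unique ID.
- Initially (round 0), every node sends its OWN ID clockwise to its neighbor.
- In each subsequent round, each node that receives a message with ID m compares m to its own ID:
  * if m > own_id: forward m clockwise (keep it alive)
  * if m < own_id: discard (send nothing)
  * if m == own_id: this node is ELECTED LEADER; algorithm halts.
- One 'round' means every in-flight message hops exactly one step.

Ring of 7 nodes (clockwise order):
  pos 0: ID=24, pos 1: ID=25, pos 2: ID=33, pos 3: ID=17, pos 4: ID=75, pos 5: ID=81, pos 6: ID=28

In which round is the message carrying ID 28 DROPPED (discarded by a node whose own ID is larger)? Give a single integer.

Round 1: pos1(id25) recv 24: drop; pos2(id33) recv 25: drop; pos3(id17) recv 33: fwd; pos4(id75) recv 17: drop; pos5(id81) recv 75: drop; pos6(id28) recv 81: fwd; pos0(id24) recv 28: fwd
Round 2: pos4(id75) recv 33: drop; pos0(id24) recv 81: fwd; pos1(id25) recv 28: fwd
Round 3: pos1(id25) recv 81: fwd; pos2(id33) recv 28: drop
Round 4: pos2(id33) recv 81: fwd
Round 5: pos3(id17) recv 81: fwd
Round 6: pos4(id75) recv 81: fwd
Round 7: pos5(id81) recv 81: ELECTED
Message ID 28 originates at pos 6; dropped at pos 2 in round 3

Answer: 3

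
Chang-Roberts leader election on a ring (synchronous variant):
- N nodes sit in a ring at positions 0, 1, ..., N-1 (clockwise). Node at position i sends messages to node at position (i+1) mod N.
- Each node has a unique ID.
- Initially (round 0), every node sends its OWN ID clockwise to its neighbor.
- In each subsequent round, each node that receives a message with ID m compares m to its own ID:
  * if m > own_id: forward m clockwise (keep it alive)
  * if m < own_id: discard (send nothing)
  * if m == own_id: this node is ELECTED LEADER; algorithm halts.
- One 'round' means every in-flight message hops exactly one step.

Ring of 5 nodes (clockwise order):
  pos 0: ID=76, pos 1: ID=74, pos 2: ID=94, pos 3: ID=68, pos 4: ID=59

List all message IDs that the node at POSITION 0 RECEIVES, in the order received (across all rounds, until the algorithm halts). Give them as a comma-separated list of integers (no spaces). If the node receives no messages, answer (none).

Answer: 59,68,94

Derivation:
Round 1: pos1(id74) recv 76: fwd; pos2(id94) recv 74: drop; pos3(id68) recv 94: fwd; pos4(id59) recv 68: fwd; pos0(id76) recv 59: drop
Round 2: pos2(id94) recv 76: drop; pos4(id59) recv 94: fwd; pos0(id76) recv 68: drop
Round 3: pos0(id76) recv 94: fwd
Round 4: pos1(id74) recv 94: fwd
Round 5: pos2(id94) recv 94: ELECTED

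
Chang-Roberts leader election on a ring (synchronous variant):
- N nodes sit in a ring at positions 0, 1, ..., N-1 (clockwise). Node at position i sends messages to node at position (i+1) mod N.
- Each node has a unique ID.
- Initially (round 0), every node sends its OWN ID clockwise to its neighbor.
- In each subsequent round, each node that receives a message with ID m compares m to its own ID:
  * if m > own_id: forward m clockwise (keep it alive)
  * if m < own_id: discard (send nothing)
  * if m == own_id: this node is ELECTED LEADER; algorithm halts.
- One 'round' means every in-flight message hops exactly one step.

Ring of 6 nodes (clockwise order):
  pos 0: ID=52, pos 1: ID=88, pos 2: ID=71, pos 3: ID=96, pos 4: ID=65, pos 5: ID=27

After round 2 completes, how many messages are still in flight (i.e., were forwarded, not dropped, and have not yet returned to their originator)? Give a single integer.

Round 1: pos1(id88) recv 52: drop; pos2(id71) recv 88: fwd; pos3(id96) recv 71: drop; pos4(id65) recv 96: fwd; pos5(id27) recv 65: fwd; pos0(id52) recv 27: drop
Round 2: pos3(id96) recv 88: drop; pos5(id27) recv 96: fwd; pos0(id52) recv 65: fwd
After round 2: 2 messages still in flight

Answer: 2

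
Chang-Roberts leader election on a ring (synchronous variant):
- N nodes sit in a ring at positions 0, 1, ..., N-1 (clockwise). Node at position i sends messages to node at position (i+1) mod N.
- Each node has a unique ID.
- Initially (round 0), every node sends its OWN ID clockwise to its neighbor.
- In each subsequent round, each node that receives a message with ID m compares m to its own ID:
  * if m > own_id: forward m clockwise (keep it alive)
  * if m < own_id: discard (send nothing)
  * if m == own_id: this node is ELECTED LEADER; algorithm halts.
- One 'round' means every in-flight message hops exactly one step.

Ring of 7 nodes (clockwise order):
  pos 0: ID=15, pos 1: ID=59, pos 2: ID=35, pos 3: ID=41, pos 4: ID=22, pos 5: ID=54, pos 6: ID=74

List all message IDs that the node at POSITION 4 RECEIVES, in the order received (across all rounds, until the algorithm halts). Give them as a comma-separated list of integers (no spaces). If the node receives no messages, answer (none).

Answer: 41,59,74

Derivation:
Round 1: pos1(id59) recv 15: drop; pos2(id35) recv 59: fwd; pos3(id41) recv 35: drop; pos4(id22) recv 41: fwd; pos5(id54) recv 22: drop; pos6(id74) recv 54: drop; pos0(id15) recv 74: fwd
Round 2: pos3(id41) recv 59: fwd; pos5(id54) recv 41: drop; pos1(id59) recv 74: fwd
Round 3: pos4(id22) recv 59: fwd; pos2(id35) recv 74: fwd
Round 4: pos5(id54) recv 59: fwd; pos3(id41) recv 74: fwd
Round 5: pos6(id74) recv 59: drop; pos4(id22) recv 74: fwd
Round 6: pos5(id54) recv 74: fwd
Round 7: pos6(id74) recv 74: ELECTED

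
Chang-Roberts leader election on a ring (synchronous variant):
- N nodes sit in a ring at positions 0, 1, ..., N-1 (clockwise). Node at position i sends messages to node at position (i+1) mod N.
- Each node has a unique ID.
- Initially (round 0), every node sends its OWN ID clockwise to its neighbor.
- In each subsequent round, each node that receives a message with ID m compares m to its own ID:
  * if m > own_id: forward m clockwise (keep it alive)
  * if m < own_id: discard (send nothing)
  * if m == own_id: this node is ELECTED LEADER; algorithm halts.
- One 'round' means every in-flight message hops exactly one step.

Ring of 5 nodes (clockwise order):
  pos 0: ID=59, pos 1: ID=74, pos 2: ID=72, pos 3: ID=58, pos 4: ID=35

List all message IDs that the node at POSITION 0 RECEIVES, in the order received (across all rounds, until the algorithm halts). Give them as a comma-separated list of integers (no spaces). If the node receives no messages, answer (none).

Round 1: pos1(id74) recv 59: drop; pos2(id72) recv 74: fwd; pos3(id58) recv 72: fwd; pos4(id35) recv 58: fwd; pos0(id59) recv 35: drop
Round 2: pos3(id58) recv 74: fwd; pos4(id35) recv 72: fwd; pos0(id59) recv 58: drop
Round 3: pos4(id35) recv 74: fwd; pos0(id59) recv 72: fwd
Round 4: pos0(id59) recv 74: fwd; pos1(id74) recv 72: drop
Round 5: pos1(id74) recv 74: ELECTED

Answer: 35,58,72,74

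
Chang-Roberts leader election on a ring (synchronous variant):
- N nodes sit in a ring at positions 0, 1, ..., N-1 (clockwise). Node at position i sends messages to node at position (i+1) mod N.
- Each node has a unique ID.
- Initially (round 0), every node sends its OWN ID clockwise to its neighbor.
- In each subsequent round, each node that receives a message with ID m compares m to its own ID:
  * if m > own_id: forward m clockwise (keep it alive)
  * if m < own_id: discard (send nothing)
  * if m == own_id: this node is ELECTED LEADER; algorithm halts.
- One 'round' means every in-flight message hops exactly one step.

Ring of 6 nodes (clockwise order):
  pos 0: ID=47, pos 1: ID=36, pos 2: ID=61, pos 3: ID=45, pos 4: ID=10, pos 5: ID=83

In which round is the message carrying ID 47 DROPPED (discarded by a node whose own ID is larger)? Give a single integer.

Answer: 2

Derivation:
Round 1: pos1(id36) recv 47: fwd; pos2(id61) recv 36: drop; pos3(id45) recv 61: fwd; pos4(id10) recv 45: fwd; pos5(id83) recv 10: drop; pos0(id47) recv 83: fwd
Round 2: pos2(id61) recv 47: drop; pos4(id10) recv 61: fwd; pos5(id83) recv 45: drop; pos1(id36) recv 83: fwd
Round 3: pos5(id83) recv 61: drop; pos2(id61) recv 83: fwd
Round 4: pos3(id45) recv 83: fwd
Round 5: pos4(id10) recv 83: fwd
Round 6: pos5(id83) recv 83: ELECTED
Message ID 47 originates at pos 0; dropped at pos 2 in round 2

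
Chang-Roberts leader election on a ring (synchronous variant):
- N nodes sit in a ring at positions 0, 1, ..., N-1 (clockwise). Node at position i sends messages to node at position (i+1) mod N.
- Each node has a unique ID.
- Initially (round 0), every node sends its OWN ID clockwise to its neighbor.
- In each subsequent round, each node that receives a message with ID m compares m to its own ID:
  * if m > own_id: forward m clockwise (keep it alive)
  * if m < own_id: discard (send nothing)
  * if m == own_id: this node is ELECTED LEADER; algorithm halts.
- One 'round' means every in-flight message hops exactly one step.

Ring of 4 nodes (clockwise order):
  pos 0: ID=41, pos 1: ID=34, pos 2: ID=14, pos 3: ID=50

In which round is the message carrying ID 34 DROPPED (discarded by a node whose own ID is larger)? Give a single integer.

Round 1: pos1(id34) recv 41: fwd; pos2(id14) recv 34: fwd; pos3(id50) recv 14: drop; pos0(id41) recv 50: fwd
Round 2: pos2(id14) recv 41: fwd; pos3(id50) recv 34: drop; pos1(id34) recv 50: fwd
Round 3: pos3(id50) recv 41: drop; pos2(id14) recv 50: fwd
Round 4: pos3(id50) recv 50: ELECTED
Message ID 34 originates at pos 1; dropped at pos 3 in round 2

Answer: 2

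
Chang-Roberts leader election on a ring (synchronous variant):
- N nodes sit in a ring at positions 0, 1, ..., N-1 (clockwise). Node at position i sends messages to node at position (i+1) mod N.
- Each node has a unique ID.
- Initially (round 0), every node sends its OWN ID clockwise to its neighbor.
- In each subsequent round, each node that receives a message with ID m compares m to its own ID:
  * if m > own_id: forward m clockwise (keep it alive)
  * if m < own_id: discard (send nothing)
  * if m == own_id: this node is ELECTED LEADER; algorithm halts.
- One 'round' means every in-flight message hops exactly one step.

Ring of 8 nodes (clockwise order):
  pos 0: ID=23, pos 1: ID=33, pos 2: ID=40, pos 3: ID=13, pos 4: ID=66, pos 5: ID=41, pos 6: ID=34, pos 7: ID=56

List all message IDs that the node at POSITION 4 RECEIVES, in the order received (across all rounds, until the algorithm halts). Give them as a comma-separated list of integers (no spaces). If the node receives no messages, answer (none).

Answer: 13,40,56,66

Derivation:
Round 1: pos1(id33) recv 23: drop; pos2(id40) recv 33: drop; pos3(id13) recv 40: fwd; pos4(id66) recv 13: drop; pos5(id41) recv 66: fwd; pos6(id34) recv 41: fwd; pos7(id56) recv 34: drop; pos0(id23) recv 56: fwd
Round 2: pos4(id66) recv 40: drop; pos6(id34) recv 66: fwd; pos7(id56) recv 41: drop; pos1(id33) recv 56: fwd
Round 3: pos7(id56) recv 66: fwd; pos2(id40) recv 56: fwd
Round 4: pos0(id23) recv 66: fwd; pos3(id13) recv 56: fwd
Round 5: pos1(id33) recv 66: fwd; pos4(id66) recv 56: drop
Round 6: pos2(id40) recv 66: fwd
Round 7: pos3(id13) recv 66: fwd
Round 8: pos4(id66) recv 66: ELECTED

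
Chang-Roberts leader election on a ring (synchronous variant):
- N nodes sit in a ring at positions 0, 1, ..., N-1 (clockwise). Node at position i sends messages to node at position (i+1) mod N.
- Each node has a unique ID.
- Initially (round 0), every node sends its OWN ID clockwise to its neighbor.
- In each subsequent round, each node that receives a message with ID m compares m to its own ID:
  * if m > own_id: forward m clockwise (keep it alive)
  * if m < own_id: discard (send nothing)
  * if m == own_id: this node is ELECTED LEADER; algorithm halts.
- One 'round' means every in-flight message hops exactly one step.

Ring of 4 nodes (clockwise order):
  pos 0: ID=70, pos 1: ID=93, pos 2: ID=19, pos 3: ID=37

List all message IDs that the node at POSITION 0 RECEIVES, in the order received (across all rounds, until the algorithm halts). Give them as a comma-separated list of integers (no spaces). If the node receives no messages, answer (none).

Round 1: pos1(id93) recv 70: drop; pos2(id19) recv 93: fwd; pos3(id37) recv 19: drop; pos0(id70) recv 37: drop
Round 2: pos3(id37) recv 93: fwd
Round 3: pos0(id70) recv 93: fwd
Round 4: pos1(id93) recv 93: ELECTED

Answer: 37,93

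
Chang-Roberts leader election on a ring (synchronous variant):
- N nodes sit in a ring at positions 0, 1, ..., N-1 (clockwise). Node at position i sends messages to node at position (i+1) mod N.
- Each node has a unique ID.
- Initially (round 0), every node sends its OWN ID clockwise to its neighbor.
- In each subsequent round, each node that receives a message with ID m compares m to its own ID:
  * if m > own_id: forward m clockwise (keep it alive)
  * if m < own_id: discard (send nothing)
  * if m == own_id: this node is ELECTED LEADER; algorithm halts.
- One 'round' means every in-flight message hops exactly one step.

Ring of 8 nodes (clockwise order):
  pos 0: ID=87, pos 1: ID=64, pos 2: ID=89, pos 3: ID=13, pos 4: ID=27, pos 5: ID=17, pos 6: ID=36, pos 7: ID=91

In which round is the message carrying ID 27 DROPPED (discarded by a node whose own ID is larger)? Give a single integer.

Round 1: pos1(id64) recv 87: fwd; pos2(id89) recv 64: drop; pos3(id13) recv 89: fwd; pos4(id27) recv 13: drop; pos5(id17) recv 27: fwd; pos6(id36) recv 17: drop; pos7(id91) recv 36: drop; pos0(id87) recv 91: fwd
Round 2: pos2(id89) recv 87: drop; pos4(id27) recv 89: fwd; pos6(id36) recv 27: drop; pos1(id64) recv 91: fwd
Round 3: pos5(id17) recv 89: fwd; pos2(id89) recv 91: fwd
Round 4: pos6(id36) recv 89: fwd; pos3(id13) recv 91: fwd
Round 5: pos7(id91) recv 89: drop; pos4(id27) recv 91: fwd
Round 6: pos5(id17) recv 91: fwd
Round 7: pos6(id36) recv 91: fwd
Round 8: pos7(id91) recv 91: ELECTED
Message ID 27 originates at pos 4; dropped at pos 6 in round 2

Answer: 2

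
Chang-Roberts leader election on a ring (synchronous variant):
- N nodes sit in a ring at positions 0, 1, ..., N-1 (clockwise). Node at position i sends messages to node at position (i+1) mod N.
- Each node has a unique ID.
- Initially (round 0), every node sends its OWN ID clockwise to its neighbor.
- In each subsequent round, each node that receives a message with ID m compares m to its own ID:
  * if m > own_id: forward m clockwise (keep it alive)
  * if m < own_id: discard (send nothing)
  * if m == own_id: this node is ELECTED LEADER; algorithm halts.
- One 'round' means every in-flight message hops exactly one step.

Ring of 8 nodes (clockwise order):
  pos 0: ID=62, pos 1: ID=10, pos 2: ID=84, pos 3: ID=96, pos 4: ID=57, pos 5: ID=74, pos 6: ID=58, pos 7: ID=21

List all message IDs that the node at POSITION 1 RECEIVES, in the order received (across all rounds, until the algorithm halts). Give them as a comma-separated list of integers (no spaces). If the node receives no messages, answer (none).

Round 1: pos1(id10) recv 62: fwd; pos2(id84) recv 10: drop; pos3(id96) recv 84: drop; pos4(id57) recv 96: fwd; pos5(id74) recv 57: drop; pos6(id58) recv 74: fwd; pos7(id21) recv 58: fwd; pos0(id62) recv 21: drop
Round 2: pos2(id84) recv 62: drop; pos5(id74) recv 96: fwd; pos7(id21) recv 74: fwd; pos0(id62) recv 58: drop
Round 3: pos6(id58) recv 96: fwd; pos0(id62) recv 74: fwd
Round 4: pos7(id21) recv 96: fwd; pos1(id10) recv 74: fwd
Round 5: pos0(id62) recv 96: fwd; pos2(id84) recv 74: drop
Round 6: pos1(id10) recv 96: fwd
Round 7: pos2(id84) recv 96: fwd
Round 8: pos3(id96) recv 96: ELECTED

Answer: 62,74,96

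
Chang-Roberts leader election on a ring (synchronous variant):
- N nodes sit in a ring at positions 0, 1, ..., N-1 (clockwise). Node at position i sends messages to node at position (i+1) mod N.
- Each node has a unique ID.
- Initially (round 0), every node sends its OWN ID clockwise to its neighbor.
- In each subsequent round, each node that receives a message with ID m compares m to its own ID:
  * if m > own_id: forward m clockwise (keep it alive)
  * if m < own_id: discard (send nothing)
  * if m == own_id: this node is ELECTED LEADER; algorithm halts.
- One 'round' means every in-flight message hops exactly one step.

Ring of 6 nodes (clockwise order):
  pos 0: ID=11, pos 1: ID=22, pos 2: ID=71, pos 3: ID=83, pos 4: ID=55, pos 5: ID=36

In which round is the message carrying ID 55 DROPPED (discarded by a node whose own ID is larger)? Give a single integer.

Round 1: pos1(id22) recv 11: drop; pos2(id71) recv 22: drop; pos3(id83) recv 71: drop; pos4(id55) recv 83: fwd; pos5(id36) recv 55: fwd; pos0(id11) recv 36: fwd
Round 2: pos5(id36) recv 83: fwd; pos0(id11) recv 55: fwd; pos1(id22) recv 36: fwd
Round 3: pos0(id11) recv 83: fwd; pos1(id22) recv 55: fwd; pos2(id71) recv 36: drop
Round 4: pos1(id22) recv 83: fwd; pos2(id71) recv 55: drop
Round 5: pos2(id71) recv 83: fwd
Round 6: pos3(id83) recv 83: ELECTED
Message ID 55 originates at pos 4; dropped at pos 2 in round 4

Answer: 4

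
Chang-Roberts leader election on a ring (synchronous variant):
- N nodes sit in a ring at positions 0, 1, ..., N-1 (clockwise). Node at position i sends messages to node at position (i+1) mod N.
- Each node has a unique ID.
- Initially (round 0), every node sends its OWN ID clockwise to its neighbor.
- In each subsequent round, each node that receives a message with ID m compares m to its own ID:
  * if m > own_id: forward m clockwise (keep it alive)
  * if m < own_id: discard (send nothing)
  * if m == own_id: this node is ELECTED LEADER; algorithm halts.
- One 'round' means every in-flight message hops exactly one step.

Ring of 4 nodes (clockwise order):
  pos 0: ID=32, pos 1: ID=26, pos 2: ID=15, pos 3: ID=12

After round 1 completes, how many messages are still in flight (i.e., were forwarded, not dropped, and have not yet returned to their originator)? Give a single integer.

Answer: 3

Derivation:
Round 1: pos1(id26) recv 32: fwd; pos2(id15) recv 26: fwd; pos3(id12) recv 15: fwd; pos0(id32) recv 12: drop
After round 1: 3 messages still in flight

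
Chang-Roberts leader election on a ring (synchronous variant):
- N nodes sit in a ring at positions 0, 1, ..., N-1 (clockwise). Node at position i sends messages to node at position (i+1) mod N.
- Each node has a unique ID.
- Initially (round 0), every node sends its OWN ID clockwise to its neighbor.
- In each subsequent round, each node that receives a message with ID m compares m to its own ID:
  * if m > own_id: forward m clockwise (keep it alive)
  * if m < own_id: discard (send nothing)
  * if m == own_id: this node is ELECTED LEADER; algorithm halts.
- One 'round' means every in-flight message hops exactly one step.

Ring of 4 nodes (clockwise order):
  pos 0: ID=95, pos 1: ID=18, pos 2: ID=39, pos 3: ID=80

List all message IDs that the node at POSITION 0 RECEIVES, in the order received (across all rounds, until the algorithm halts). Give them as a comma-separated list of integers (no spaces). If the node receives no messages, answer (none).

Answer: 80,95

Derivation:
Round 1: pos1(id18) recv 95: fwd; pos2(id39) recv 18: drop; pos3(id80) recv 39: drop; pos0(id95) recv 80: drop
Round 2: pos2(id39) recv 95: fwd
Round 3: pos3(id80) recv 95: fwd
Round 4: pos0(id95) recv 95: ELECTED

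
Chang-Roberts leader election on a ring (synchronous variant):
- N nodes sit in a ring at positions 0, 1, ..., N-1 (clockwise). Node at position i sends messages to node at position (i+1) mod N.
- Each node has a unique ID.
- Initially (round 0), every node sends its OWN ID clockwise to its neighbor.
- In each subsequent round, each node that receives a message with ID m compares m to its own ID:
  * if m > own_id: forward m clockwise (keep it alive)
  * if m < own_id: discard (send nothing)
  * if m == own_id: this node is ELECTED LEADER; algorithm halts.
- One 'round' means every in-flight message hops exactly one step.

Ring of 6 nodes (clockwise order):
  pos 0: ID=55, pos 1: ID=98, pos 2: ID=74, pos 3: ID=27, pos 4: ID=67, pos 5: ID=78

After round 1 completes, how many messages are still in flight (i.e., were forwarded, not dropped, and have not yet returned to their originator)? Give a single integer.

Round 1: pos1(id98) recv 55: drop; pos2(id74) recv 98: fwd; pos3(id27) recv 74: fwd; pos4(id67) recv 27: drop; pos5(id78) recv 67: drop; pos0(id55) recv 78: fwd
After round 1: 3 messages still in flight

Answer: 3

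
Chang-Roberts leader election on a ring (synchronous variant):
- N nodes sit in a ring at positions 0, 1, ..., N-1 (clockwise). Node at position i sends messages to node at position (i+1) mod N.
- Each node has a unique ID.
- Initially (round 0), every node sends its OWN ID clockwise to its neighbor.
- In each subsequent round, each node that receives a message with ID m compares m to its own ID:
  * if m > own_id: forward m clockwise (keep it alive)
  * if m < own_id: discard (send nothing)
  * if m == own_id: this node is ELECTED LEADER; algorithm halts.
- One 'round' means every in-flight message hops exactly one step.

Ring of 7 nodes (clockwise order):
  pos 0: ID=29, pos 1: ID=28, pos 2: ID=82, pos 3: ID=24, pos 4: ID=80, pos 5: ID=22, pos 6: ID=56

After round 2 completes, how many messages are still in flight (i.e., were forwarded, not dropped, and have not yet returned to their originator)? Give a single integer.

Round 1: pos1(id28) recv 29: fwd; pos2(id82) recv 28: drop; pos3(id24) recv 82: fwd; pos4(id80) recv 24: drop; pos5(id22) recv 80: fwd; pos6(id56) recv 22: drop; pos0(id29) recv 56: fwd
Round 2: pos2(id82) recv 29: drop; pos4(id80) recv 82: fwd; pos6(id56) recv 80: fwd; pos1(id28) recv 56: fwd
After round 2: 3 messages still in flight

Answer: 3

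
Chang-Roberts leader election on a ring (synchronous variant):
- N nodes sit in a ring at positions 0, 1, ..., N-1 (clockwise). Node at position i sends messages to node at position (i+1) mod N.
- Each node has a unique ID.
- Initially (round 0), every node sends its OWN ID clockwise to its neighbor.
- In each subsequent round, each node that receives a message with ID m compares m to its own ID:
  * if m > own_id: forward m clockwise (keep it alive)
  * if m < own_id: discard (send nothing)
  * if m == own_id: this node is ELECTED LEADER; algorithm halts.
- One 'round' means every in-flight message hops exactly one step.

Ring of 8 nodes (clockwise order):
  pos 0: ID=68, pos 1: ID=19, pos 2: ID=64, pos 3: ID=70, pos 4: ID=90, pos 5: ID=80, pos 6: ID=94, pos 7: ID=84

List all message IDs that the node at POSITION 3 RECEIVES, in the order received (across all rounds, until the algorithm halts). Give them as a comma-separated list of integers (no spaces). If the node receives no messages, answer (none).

Answer: 64,68,84,94

Derivation:
Round 1: pos1(id19) recv 68: fwd; pos2(id64) recv 19: drop; pos3(id70) recv 64: drop; pos4(id90) recv 70: drop; pos5(id80) recv 90: fwd; pos6(id94) recv 80: drop; pos7(id84) recv 94: fwd; pos0(id68) recv 84: fwd
Round 2: pos2(id64) recv 68: fwd; pos6(id94) recv 90: drop; pos0(id68) recv 94: fwd; pos1(id19) recv 84: fwd
Round 3: pos3(id70) recv 68: drop; pos1(id19) recv 94: fwd; pos2(id64) recv 84: fwd
Round 4: pos2(id64) recv 94: fwd; pos3(id70) recv 84: fwd
Round 5: pos3(id70) recv 94: fwd; pos4(id90) recv 84: drop
Round 6: pos4(id90) recv 94: fwd
Round 7: pos5(id80) recv 94: fwd
Round 8: pos6(id94) recv 94: ELECTED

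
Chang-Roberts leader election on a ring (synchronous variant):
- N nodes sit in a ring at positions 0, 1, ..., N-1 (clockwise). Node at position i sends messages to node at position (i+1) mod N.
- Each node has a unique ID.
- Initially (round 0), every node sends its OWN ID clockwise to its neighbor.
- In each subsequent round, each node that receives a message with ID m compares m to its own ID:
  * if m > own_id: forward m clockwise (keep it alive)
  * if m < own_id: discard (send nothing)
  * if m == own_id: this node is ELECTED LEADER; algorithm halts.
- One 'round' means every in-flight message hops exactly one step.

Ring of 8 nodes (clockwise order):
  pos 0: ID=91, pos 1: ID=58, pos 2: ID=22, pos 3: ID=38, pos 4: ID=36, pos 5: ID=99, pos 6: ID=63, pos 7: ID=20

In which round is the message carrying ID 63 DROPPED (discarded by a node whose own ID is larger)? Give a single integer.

Round 1: pos1(id58) recv 91: fwd; pos2(id22) recv 58: fwd; pos3(id38) recv 22: drop; pos4(id36) recv 38: fwd; pos5(id99) recv 36: drop; pos6(id63) recv 99: fwd; pos7(id20) recv 63: fwd; pos0(id91) recv 20: drop
Round 2: pos2(id22) recv 91: fwd; pos3(id38) recv 58: fwd; pos5(id99) recv 38: drop; pos7(id20) recv 99: fwd; pos0(id91) recv 63: drop
Round 3: pos3(id38) recv 91: fwd; pos4(id36) recv 58: fwd; pos0(id91) recv 99: fwd
Round 4: pos4(id36) recv 91: fwd; pos5(id99) recv 58: drop; pos1(id58) recv 99: fwd
Round 5: pos5(id99) recv 91: drop; pos2(id22) recv 99: fwd
Round 6: pos3(id38) recv 99: fwd
Round 7: pos4(id36) recv 99: fwd
Round 8: pos5(id99) recv 99: ELECTED
Message ID 63 originates at pos 6; dropped at pos 0 in round 2

Answer: 2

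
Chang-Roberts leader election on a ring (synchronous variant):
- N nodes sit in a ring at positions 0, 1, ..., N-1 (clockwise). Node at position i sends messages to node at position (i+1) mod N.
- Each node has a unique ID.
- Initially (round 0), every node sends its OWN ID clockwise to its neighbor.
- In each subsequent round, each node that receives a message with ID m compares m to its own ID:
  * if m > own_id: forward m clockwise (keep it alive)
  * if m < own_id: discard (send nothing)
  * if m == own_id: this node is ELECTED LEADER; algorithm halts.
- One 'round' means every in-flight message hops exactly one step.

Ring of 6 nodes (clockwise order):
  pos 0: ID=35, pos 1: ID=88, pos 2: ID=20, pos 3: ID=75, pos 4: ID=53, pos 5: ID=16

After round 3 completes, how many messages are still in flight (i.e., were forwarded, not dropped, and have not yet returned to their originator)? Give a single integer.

Round 1: pos1(id88) recv 35: drop; pos2(id20) recv 88: fwd; pos3(id75) recv 20: drop; pos4(id53) recv 75: fwd; pos5(id16) recv 53: fwd; pos0(id35) recv 16: drop
Round 2: pos3(id75) recv 88: fwd; pos5(id16) recv 75: fwd; pos0(id35) recv 53: fwd
Round 3: pos4(id53) recv 88: fwd; pos0(id35) recv 75: fwd; pos1(id88) recv 53: drop
After round 3: 2 messages still in flight

Answer: 2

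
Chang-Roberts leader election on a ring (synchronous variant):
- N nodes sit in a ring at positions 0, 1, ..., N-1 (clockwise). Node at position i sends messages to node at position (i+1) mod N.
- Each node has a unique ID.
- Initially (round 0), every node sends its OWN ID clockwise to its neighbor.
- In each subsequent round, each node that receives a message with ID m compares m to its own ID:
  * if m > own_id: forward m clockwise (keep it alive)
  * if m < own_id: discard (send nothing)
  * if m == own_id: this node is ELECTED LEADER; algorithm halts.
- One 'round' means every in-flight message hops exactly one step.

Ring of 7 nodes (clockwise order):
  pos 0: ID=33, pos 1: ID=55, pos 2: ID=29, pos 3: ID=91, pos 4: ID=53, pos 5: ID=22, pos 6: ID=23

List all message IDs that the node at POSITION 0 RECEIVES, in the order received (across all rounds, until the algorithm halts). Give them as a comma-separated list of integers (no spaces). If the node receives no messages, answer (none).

Answer: 23,53,91

Derivation:
Round 1: pos1(id55) recv 33: drop; pos2(id29) recv 55: fwd; pos3(id91) recv 29: drop; pos4(id53) recv 91: fwd; pos5(id22) recv 53: fwd; pos6(id23) recv 22: drop; pos0(id33) recv 23: drop
Round 2: pos3(id91) recv 55: drop; pos5(id22) recv 91: fwd; pos6(id23) recv 53: fwd
Round 3: pos6(id23) recv 91: fwd; pos0(id33) recv 53: fwd
Round 4: pos0(id33) recv 91: fwd; pos1(id55) recv 53: drop
Round 5: pos1(id55) recv 91: fwd
Round 6: pos2(id29) recv 91: fwd
Round 7: pos3(id91) recv 91: ELECTED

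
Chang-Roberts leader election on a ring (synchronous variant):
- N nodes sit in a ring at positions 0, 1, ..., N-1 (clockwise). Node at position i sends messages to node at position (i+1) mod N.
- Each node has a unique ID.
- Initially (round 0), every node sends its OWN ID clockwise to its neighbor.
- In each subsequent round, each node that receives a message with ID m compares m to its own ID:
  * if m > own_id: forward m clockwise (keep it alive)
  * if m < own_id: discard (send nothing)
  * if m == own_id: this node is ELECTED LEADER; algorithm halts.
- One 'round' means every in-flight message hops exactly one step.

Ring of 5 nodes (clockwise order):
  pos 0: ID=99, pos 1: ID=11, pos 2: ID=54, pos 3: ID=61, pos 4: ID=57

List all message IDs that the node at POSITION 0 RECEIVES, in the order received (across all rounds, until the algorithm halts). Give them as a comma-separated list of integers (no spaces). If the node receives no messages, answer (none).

Answer: 57,61,99

Derivation:
Round 1: pos1(id11) recv 99: fwd; pos2(id54) recv 11: drop; pos3(id61) recv 54: drop; pos4(id57) recv 61: fwd; pos0(id99) recv 57: drop
Round 2: pos2(id54) recv 99: fwd; pos0(id99) recv 61: drop
Round 3: pos3(id61) recv 99: fwd
Round 4: pos4(id57) recv 99: fwd
Round 5: pos0(id99) recv 99: ELECTED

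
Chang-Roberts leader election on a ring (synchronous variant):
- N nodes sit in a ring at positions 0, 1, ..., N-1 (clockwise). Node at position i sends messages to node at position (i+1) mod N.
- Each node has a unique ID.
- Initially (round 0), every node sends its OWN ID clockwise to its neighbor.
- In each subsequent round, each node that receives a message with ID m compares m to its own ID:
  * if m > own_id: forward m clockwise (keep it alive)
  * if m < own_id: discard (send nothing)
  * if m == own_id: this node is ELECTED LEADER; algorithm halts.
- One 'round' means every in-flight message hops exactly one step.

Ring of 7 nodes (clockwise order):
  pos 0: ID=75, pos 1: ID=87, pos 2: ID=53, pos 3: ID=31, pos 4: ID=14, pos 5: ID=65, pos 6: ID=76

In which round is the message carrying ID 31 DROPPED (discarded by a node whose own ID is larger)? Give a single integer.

Round 1: pos1(id87) recv 75: drop; pos2(id53) recv 87: fwd; pos3(id31) recv 53: fwd; pos4(id14) recv 31: fwd; pos5(id65) recv 14: drop; pos6(id76) recv 65: drop; pos0(id75) recv 76: fwd
Round 2: pos3(id31) recv 87: fwd; pos4(id14) recv 53: fwd; pos5(id65) recv 31: drop; pos1(id87) recv 76: drop
Round 3: pos4(id14) recv 87: fwd; pos5(id65) recv 53: drop
Round 4: pos5(id65) recv 87: fwd
Round 5: pos6(id76) recv 87: fwd
Round 6: pos0(id75) recv 87: fwd
Round 7: pos1(id87) recv 87: ELECTED
Message ID 31 originates at pos 3; dropped at pos 5 in round 2

Answer: 2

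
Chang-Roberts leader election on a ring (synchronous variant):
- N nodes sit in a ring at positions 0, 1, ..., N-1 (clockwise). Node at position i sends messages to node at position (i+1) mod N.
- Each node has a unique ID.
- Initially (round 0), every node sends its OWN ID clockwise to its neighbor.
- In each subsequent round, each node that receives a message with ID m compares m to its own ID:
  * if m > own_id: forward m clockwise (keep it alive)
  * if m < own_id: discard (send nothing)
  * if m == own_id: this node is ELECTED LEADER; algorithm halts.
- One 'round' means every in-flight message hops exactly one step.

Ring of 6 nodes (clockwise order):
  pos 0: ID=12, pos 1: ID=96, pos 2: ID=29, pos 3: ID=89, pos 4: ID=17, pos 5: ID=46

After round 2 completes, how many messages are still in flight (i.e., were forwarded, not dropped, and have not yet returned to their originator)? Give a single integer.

Answer: 2

Derivation:
Round 1: pos1(id96) recv 12: drop; pos2(id29) recv 96: fwd; pos3(id89) recv 29: drop; pos4(id17) recv 89: fwd; pos5(id46) recv 17: drop; pos0(id12) recv 46: fwd
Round 2: pos3(id89) recv 96: fwd; pos5(id46) recv 89: fwd; pos1(id96) recv 46: drop
After round 2: 2 messages still in flight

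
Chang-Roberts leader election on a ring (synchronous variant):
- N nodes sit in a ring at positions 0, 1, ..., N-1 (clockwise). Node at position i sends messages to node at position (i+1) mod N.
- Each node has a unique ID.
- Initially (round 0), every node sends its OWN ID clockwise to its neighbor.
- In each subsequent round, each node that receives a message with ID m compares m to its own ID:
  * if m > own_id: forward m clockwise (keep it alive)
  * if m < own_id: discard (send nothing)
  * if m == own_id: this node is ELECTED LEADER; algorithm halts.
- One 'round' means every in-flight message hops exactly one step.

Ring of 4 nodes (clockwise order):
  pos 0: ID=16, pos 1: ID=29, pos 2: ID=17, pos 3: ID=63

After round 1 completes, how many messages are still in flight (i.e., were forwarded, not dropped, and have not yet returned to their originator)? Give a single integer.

Round 1: pos1(id29) recv 16: drop; pos2(id17) recv 29: fwd; pos3(id63) recv 17: drop; pos0(id16) recv 63: fwd
After round 1: 2 messages still in flight

Answer: 2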